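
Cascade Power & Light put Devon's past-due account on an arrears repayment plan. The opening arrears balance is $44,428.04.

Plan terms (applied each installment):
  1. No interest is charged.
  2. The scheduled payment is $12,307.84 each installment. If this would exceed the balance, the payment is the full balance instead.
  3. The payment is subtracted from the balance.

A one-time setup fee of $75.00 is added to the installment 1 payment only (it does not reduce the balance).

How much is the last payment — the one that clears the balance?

$7,504.52

Installment 1: opening $44,428.04; payment $12,307.84 (+ $75.00 fee); balance $32,120.20
Installment 2: opening $32,120.20; payment $12,307.84; balance $19,812.36
Installment 3: opening $19,812.36; payment $12,307.84; balance $7,504.52
Installment 4: opening $7,504.52; payment $7,504.52; balance $0.00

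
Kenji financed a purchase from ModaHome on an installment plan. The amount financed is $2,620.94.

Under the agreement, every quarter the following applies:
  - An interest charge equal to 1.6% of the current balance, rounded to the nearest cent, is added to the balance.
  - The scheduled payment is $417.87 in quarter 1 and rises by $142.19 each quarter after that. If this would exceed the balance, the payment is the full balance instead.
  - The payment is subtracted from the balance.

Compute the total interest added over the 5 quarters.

Quarter 1: opening $2,620.94; interest $41.94 → $2,662.88; payment $417.87; balance $2,245.01
Quarter 2: opening $2,245.01; interest $35.92 → $2,280.93; payment $560.06; balance $1,720.87
Quarter 3: opening $1,720.87; interest $27.53 → $1,748.40; payment $702.25; balance $1,046.15
Quarter 4: opening $1,046.15; interest $16.74 → $1,062.89; payment $844.44; balance $218.45
Quarter 5: opening $218.45; interest $3.50 → $221.95; payment $221.95; balance $0.00
Total interest: $41.94 + $35.92 + $27.53 + $16.74 + $3.50 = $125.63

$125.63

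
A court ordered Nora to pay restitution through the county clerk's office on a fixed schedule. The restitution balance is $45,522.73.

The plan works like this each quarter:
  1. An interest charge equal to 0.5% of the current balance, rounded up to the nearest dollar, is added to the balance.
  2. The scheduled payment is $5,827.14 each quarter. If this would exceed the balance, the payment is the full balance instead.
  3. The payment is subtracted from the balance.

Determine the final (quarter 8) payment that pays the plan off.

$5,765.75

# | Opening | Interest | Payment | End bal
1 | $45,522.73 | $228.00 | $5,827.14 | $39,923.59
2 | $39,923.59 | $200.00 | $5,827.14 | $34,296.45
3 | $34,296.45 | $172.00 | $5,827.14 | $28,641.31
4 | $28,641.31 | $144.00 | $5,827.14 | $22,958.17
5 | $22,958.17 | $115.00 | $5,827.14 | $17,246.03
6 | $17,246.03 | $87.00 | $5,827.14 | $11,505.89
7 | $11,505.89 | $58.00 | $5,827.14 | $5,736.75
8 | $5,736.75 | $29.00 | $5,765.75 | $0.00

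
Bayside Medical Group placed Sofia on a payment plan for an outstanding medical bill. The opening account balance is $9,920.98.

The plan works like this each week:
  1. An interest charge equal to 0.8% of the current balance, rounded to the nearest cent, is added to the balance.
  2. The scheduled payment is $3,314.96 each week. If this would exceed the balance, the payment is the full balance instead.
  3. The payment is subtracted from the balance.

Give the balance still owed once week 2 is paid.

# | Opening | Interest | Payment | End bal
1 | $9,920.98 | $79.37 | $3,314.96 | $6,685.39
2 | $6,685.39 | $53.48 | $3,314.96 | $3,423.91

$3,423.91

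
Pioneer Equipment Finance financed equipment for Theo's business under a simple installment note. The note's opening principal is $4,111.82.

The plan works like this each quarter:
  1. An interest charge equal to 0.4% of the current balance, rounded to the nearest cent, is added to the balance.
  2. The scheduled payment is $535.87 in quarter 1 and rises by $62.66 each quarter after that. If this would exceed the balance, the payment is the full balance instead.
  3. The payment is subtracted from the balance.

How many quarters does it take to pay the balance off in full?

Quarter 1: opening $4,111.82; interest $16.45 → $4,128.27; payment $535.87; balance $3,592.40
Quarter 2: opening $3,592.40; interest $14.37 → $3,606.77; payment $598.53; balance $3,008.24
Quarter 3: opening $3,008.24; interest $12.03 → $3,020.27; payment $661.19; balance $2,359.08
Quarter 4: opening $2,359.08; interest $9.44 → $2,368.52; payment $723.85; balance $1,644.67
Quarter 5: opening $1,644.67; interest $6.58 → $1,651.25; payment $786.51; balance $864.74
Quarter 6: opening $864.74; interest $3.46 → $868.20; payment $849.17; balance $19.03
Quarter 7: opening $19.03; interest $0.08 → $19.11; payment $19.11; balance $0.00
Balance reaches $0.00 in quarter 7.

7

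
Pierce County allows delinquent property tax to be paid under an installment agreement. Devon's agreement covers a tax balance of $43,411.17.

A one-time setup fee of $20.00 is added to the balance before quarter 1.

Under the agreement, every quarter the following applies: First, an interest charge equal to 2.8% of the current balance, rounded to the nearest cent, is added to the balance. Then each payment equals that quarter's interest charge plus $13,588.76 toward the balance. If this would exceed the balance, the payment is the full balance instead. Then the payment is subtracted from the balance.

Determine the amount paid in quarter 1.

$14,804.83

Quarter 1: opening $43,431.17; interest $1,216.07 → $44,647.24; payment $14,804.83; balance $29,842.41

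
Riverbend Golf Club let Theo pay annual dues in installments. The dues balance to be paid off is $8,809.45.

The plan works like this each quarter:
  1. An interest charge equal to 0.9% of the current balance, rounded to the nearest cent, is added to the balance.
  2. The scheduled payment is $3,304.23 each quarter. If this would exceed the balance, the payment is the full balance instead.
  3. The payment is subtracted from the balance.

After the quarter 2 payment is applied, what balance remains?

Quarter 1: $8,809.45 +$79.29 interest = $8,888.74; pay $3,304.23 → $5,584.51
Quarter 2: $5,584.51 +$50.26 interest = $5,634.77; pay $3,304.23 → $2,330.54

$2,330.54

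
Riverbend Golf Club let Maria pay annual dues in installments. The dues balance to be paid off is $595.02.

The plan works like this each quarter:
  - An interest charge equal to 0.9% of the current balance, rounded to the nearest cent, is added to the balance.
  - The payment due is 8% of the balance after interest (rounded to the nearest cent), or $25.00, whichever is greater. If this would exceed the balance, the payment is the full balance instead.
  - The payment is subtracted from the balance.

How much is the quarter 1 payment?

$48.03

Quarter 1: $595.02 +$5.36 interest = $600.38; pay $48.03 → $552.35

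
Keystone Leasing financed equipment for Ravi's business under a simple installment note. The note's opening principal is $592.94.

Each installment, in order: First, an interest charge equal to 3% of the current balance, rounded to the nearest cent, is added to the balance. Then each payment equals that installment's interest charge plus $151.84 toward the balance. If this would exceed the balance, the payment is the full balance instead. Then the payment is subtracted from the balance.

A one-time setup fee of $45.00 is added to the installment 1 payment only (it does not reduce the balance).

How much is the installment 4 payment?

Installment 1: opening $592.94; interest $17.79 → $610.73; payment $169.63 (+ $45.00 fee); balance $441.10
Installment 2: opening $441.10; interest $13.23 → $454.33; payment $165.07; balance $289.26
Installment 3: opening $289.26; interest $8.68 → $297.94; payment $160.52; balance $137.42
Installment 4: opening $137.42; interest $4.12 → $141.54; payment $141.54; balance $0.00

$141.54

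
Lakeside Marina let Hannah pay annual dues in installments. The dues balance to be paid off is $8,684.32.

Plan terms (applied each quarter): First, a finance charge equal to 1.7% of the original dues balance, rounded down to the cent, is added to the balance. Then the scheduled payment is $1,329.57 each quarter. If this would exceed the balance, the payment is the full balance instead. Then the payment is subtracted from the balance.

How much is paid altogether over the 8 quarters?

Quarter 1: opening $8,684.32; interest $147.63 → $8,831.95; payment $1,329.57; balance $7,502.38
Quarter 2: opening $7,502.38; interest $147.63 → $7,650.01; payment $1,329.57; balance $6,320.44
Quarter 3: opening $6,320.44; interest $147.63 → $6,468.07; payment $1,329.57; balance $5,138.50
Quarter 4: opening $5,138.50; interest $147.63 → $5,286.13; payment $1,329.57; balance $3,956.56
Quarter 5: opening $3,956.56; interest $147.63 → $4,104.19; payment $1,329.57; balance $2,774.62
Quarter 6: opening $2,774.62; interest $147.63 → $2,922.25; payment $1,329.57; balance $1,592.68
Quarter 7: opening $1,592.68; interest $147.63 → $1,740.31; payment $1,329.57; balance $410.74
Quarter 8: opening $410.74; interest $147.63 → $558.37; payment $558.37; balance $0.00
Total paid: $9,865.36

$9,865.36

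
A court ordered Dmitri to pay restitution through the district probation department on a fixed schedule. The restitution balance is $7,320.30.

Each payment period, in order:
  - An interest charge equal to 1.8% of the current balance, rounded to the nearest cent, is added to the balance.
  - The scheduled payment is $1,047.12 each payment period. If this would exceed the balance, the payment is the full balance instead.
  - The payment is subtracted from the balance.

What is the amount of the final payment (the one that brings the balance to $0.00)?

Payment period 1: $7,320.30 +$131.77 interest = $7,452.07; pay $1,047.12 → $6,404.95
Payment period 2: $6,404.95 +$115.29 interest = $6,520.24; pay $1,047.12 → $5,473.12
Payment period 3: $5,473.12 +$98.52 interest = $5,571.64; pay $1,047.12 → $4,524.52
Payment period 4: $4,524.52 +$81.44 interest = $4,605.96; pay $1,047.12 → $3,558.84
Payment period 5: $3,558.84 +$64.06 interest = $3,622.90; pay $1,047.12 → $2,575.78
Payment period 6: $2,575.78 +$46.36 interest = $2,622.14; pay $1,047.12 → $1,575.02
Payment period 7: $1,575.02 +$28.35 interest = $1,603.37; pay $1,047.12 → $556.25
Payment period 8: $556.25 +$10.01 interest = $566.26; pay $566.26 → $0.00

$566.26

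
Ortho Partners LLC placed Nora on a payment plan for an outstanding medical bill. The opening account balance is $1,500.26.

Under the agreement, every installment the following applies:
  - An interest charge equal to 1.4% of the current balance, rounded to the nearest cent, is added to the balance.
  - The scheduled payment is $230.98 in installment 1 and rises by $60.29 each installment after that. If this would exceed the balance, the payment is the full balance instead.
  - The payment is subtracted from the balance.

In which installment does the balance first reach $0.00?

Installment 1: $1,500.26 +$21.00 interest = $1,521.26; pay $230.98 → $1,290.28
Installment 2: $1,290.28 +$18.06 interest = $1,308.34; pay $291.27 → $1,017.07
Installment 3: $1,017.07 +$14.24 interest = $1,031.31; pay $351.56 → $679.75
Installment 4: $679.75 +$9.52 interest = $689.27; pay $411.85 → $277.42
Installment 5: $277.42 +$3.88 interest = $281.30; pay $281.30 → $0.00
Balance reaches $0.00 in installment 5.

5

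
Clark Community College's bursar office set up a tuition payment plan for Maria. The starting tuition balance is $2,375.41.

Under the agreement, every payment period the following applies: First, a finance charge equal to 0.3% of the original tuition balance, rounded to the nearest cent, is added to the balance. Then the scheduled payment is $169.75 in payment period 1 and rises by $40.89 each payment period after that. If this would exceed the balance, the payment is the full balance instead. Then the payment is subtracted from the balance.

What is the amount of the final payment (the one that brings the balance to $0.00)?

$385.51

Payment period 1: opening $2,375.41; interest $7.13 → $2,382.54; payment $169.75; balance $2,212.79
Payment period 2: opening $2,212.79; interest $7.13 → $2,219.92; payment $210.64; balance $2,009.28
Payment period 3: opening $2,009.28; interest $7.13 → $2,016.41; payment $251.53; balance $1,764.88
Payment period 4: opening $1,764.88; interest $7.13 → $1,772.01; payment $292.42; balance $1,479.59
Payment period 5: opening $1,479.59; interest $7.13 → $1,486.72; payment $333.31; balance $1,153.41
Payment period 6: opening $1,153.41; interest $7.13 → $1,160.54; payment $374.20; balance $786.34
Payment period 7: opening $786.34; interest $7.13 → $793.47; payment $415.09; balance $378.38
Payment period 8: opening $378.38; interest $7.13 → $385.51; payment $385.51; balance $0.00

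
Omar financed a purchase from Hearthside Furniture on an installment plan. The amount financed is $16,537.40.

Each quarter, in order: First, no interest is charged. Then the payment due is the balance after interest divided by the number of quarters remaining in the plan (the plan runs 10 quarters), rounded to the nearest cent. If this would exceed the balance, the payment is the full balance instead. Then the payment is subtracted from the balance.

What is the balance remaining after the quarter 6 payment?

Quarter 1: $16,537.40 − $1,653.74 → $14,883.66
Quarter 2: $14,883.66 − $1,653.74 → $13,229.92
Quarter 3: $13,229.92 − $1,653.74 → $11,576.18
Quarter 4: $11,576.18 − $1,653.74 → $9,922.44
Quarter 5: $9,922.44 − $1,653.74 → $8,268.70
Quarter 6: $8,268.70 − $1,653.74 → $6,614.96

$6,614.96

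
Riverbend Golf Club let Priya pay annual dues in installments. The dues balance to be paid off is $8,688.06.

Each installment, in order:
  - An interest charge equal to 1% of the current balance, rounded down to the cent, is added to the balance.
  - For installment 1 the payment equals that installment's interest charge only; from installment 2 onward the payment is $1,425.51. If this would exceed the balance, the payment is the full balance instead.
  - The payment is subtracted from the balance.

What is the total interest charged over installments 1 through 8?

# | Opening | Interest | Payment | End bal
1 | $8,688.06 | $86.88 | $86.88 | $8,688.06
2 | $8,688.06 | $86.88 | $1,425.51 | $7,349.43
3 | $7,349.43 | $73.49 | $1,425.51 | $5,997.41
4 | $5,997.41 | $59.97 | $1,425.51 | $4,631.87
5 | $4,631.87 | $46.31 | $1,425.51 | $3,252.67
6 | $3,252.67 | $32.52 | $1,425.51 | $1,859.68
7 | $1,859.68 | $18.59 | $1,425.51 | $452.76
8 | $452.76 | $4.52 | $457.28 | $0.00
Total interest: $86.88 + $86.88 + $73.49 + $59.97 + $46.31 + $32.52 + $18.59 + $4.52 = $409.16

$409.16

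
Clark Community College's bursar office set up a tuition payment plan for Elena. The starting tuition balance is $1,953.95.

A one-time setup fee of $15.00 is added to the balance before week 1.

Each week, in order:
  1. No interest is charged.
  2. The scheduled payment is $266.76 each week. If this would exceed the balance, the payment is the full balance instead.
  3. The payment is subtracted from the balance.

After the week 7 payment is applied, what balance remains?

# | Opening | Payment | End bal
1 | $1,968.95 | $266.76 | $1,702.19
2 | $1,702.19 | $266.76 | $1,435.43
3 | $1,435.43 | $266.76 | $1,168.67
4 | $1,168.67 | $266.76 | $901.91
5 | $901.91 | $266.76 | $635.15
6 | $635.15 | $266.76 | $368.39
7 | $368.39 | $266.76 | $101.63

$101.63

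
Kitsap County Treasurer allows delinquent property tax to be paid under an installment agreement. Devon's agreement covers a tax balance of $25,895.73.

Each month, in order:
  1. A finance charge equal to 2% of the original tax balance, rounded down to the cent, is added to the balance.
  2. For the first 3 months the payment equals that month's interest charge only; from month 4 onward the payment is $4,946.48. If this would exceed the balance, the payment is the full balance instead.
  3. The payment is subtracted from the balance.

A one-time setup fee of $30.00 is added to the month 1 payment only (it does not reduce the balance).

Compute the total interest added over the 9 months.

Month 1: opening $25,895.73; interest $517.91 → $26,413.64; payment $517.91 (+ $30.00 fee); balance $25,895.73
Month 2: opening $25,895.73; interest $517.91 → $26,413.64; payment $517.91; balance $25,895.73
Month 3: opening $25,895.73; interest $517.91 → $26,413.64; payment $517.91; balance $25,895.73
Month 4: opening $25,895.73; interest $517.91 → $26,413.64; payment $4,946.48; balance $21,467.16
Month 5: opening $21,467.16; interest $517.91 → $21,985.07; payment $4,946.48; balance $17,038.59
Month 6: opening $17,038.59; interest $517.91 → $17,556.50; payment $4,946.48; balance $12,610.02
Month 7: opening $12,610.02; interest $517.91 → $13,127.93; payment $4,946.48; balance $8,181.45
Month 8: opening $8,181.45; interest $517.91 → $8,699.36; payment $4,946.48; balance $3,752.88
Month 9: opening $3,752.88; interest $517.91 → $4,270.79; payment $4,270.79; balance $0.00
Total interest: $517.91 + $517.91 + $517.91 + $517.91 + $517.91 + $517.91 + $517.91 + $517.91 + $517.91 = $4,661.19

$4,661.19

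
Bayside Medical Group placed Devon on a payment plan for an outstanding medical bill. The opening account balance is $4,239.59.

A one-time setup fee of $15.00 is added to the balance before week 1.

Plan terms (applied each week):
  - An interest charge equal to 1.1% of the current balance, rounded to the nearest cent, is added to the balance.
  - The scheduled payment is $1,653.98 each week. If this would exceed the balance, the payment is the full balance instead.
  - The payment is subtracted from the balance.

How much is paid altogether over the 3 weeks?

$4,341.76

Week 1: opening $4,254.59; interest $46.80 → $4,301.39; payment $1,653.98; balance $2,647.41
Week 2: opening $2,647.41; interest $29.12 → $2,676.53; payment $1,653.98; balance $1,022.55
Week 3: opening $1,022.55; interest $11.25 → $1,033.80; payment $1,033.80; balance $0.00
Total paid: $4,341.76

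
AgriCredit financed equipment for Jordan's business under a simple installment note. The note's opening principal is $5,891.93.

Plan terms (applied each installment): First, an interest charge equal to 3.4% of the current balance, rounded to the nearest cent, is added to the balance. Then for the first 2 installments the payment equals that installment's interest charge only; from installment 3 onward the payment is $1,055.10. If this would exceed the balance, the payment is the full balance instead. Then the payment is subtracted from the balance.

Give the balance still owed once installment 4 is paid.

$4,153.32

Installment 1: opening $5,891.93; interest $200.33 → $6,092.26; payment $200.33; balance $5,891.93
Installment 2: opening $5,891.93; interest $200.33 → $6,092.26; payment $200.33; balance $5,891.93
Installment 3: opening $5,891.93; interest $200.33 → $6,092.26; payment $1,055.10; balance $5,037.16
Installment 4: opening $5,037.16; interest $171.26 → $5,208.42; payment $1,055.10; balance $4,153.32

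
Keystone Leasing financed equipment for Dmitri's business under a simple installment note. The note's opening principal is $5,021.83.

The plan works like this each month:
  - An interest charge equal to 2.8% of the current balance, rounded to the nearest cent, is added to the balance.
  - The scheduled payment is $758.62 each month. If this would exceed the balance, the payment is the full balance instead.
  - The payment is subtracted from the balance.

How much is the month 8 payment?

Month 1: $5,021.83 +$140.61 interest = $5,162.44; pay $758.62 → $4,403.82
Month 2: $4,403.82 +$123.31 interest = $4,527.13; pay $758.62 → $3,768.51
Month 3: $3,768.51 +$105.52 interest = $3,874.03; pay $758.62 → $3,115.41
Month 4: $3,115.41 +$87.23 interest = $3,202.64; pay $758.62 → $2,444.02
Month 5: $2,444.02 +$68.43 interest = $2,512.45; pay $758.62 → $1,753.83
Month 6: $1,753.83 +$49.11 interest = $1,802.94; pay $758.62 → $1,044.32
Month 7: $1,044.32 +$29.24 interest = $1,073.56; pay $758.62 → $314.94
Month 8: $314.94 +$8.82 interest = $323.76; pay $323.76 → $0.00

$323.76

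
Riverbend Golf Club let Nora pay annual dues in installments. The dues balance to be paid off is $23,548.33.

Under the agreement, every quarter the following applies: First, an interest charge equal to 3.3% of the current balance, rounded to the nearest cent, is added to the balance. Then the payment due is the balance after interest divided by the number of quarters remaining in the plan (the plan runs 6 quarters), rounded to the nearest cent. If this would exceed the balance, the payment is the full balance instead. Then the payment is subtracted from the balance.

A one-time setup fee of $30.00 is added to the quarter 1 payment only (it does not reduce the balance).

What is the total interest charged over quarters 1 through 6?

$2,874.45

Quarter 1: opening $23,548.33; interest $777.09 → $24,325.42; payment $4,054.24 (+ $30.00 fee); balance $20,271.18
Quarter 2: opening $20,271.18; interest $668.95 → $20,940.13; payment $4,188.03; balance $16,752.10
Quarter 3: opening $16,752.10; interest $552.82 → $17,304.92; payment $4,326.23; balance $12,978.69
Quarter 4: opening $12,978.69; interest $428.30 → $13,406.99; payment $4,469.00; balance $8,937.99
Quarter 5: opening $8,937.99; interest $294.95 → $9,232.94; payment $4,616.47; balance $4,616.47
Quarter 6: opening $4,616.47; interest $152.34 → $4,768.81; payment $4,768.81; balance $0.00
Total interest: $777.09 + $668.95 + $552.82 + $428.30 + $294.95 + $152.34 = $2,874.45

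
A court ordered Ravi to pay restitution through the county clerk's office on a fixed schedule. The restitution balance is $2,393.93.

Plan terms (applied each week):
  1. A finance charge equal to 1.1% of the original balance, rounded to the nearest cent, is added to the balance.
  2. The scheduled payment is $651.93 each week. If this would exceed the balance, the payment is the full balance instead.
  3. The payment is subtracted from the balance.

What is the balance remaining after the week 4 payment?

$0.00

Week 1: $2,393.93 +$26.33 interest = $2,420.26; pay $651.93 → $1,768.33
Week 2: $1,768.33 +$26.33 interest = $1,794.66; pay $651.93 → $1,142.73
Week 3: $1,142.73 +$26.33 interest = $1,169.06; pay $651.93 → $517.13
Week 4: $517.13 +$26.33 interest = $543.46; pay $543.46 → $0.00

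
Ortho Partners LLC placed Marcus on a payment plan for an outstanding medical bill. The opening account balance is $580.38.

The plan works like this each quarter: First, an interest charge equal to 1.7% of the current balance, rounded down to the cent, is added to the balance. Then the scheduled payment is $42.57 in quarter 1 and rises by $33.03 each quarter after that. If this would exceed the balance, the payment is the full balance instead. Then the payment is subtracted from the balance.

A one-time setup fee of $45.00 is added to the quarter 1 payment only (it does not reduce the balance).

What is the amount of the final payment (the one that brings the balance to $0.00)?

Quarter 1: opening $580.38; interest $9.86 → $590.24; payment $42.57 (+ $45.00 fee); balance $547.67
Quarter 2: opening $547.67; interest $9.31 → $556.98; payment $75.60; balance $481.38
Quarter 3: opening $481.38; interest $8.18 → $489.56; payment $108.63; balance $380.93
Quarter 4: opening $380.93; interest $6.47 → $387.40; payment $141.66; balance $245.74
Quarter 5: opening $245.74; interest $4.17 → $249.91; payment $174.69; balance $75.22
Quarter 6: opening $75.22; interest $1.27 → $76.49; payment $76.49; balance $0.00

$76.49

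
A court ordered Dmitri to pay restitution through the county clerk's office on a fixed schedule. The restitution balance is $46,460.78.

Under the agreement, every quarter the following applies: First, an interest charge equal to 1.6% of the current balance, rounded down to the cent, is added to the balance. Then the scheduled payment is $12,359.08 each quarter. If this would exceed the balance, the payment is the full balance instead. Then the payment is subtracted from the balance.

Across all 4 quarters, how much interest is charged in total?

$1,846.42

Quarter 1: opening $46,460.78; interest $743.37 → $47,204.15; payment $12,359.08; balance $34,845.07
Quarter 2: opening $34,845.07; interest $557.52 → $35,402.59; payment $12,359.08; balance $23,043.51
Quarter 3: opening $23,043.51; interest $368.69 → $23,412.20; payment $12,359.08; balance $11,053.12
Quarter 4: opening $11,053.12; interest $176.84 → $11,229.96; payment $11,229.96; balance $0.00
Total interest: $743.37 + $557.52 + $368.69 + $176.84 = $1,846.42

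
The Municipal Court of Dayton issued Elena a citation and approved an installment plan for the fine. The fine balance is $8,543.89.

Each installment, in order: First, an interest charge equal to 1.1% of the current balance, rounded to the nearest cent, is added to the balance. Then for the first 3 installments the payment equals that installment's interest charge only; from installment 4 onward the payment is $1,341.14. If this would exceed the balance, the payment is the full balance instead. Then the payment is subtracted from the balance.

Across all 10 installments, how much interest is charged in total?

# | Opening | Interest | Payment | End bal
1 | $8,543.89 | $93.98 | $93.98 | $8,543.89
2 | $8,543.89 | $93.98 | $93.98 | $8,543.89
3 | $8,543.89 | $93.98 | $93.98 | $8,543.89
4 | $8,543.89 | $93.98 | $1,341.14 | $7,296.73
5 | $7,296.73 | $80.26 | $1,341.14 | $6,035.85
6 | $6,035.85 | $66.39 | $1,341.14 | $4,761.10
7 | $4,761.10 | $52.37 | $1,341.14 | $3,472.33
8 | $3,472.33 | $38.20 | $1,341.14 | $2,169.39
9 | $2,169.39 | $23.86 | $1,341.14 | $852.11
10 | $852.11 | $9.37 | $861.48 | $0.00
Total interest: $93.98 + $93.98 + $93.98 + $93.98 + $80.26 + $66.39 + $52.37 + $38.20 + $23.86 + $9.37 = $646.37

$646.37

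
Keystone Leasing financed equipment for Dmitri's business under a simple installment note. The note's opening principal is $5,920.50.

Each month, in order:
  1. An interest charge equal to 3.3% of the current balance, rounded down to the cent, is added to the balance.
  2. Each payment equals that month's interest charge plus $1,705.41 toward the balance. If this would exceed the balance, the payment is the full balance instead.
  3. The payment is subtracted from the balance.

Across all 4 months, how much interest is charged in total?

# | Opening | Interest | Payment | End bal
1 | $5,920.50 | $195.37 | $1,900.78 | $4,215.09
2 | $4,215.09 | $139.09 | $1,844.50 | $2,509.68
3 | $2,509.68 | $82.81 | $1,788.22 | $804.27
4 | $804.27 | $26.54 | $830.81 | $0.00
Total interest: $195.37 + $139.09 + $82.81 + $26.54 = $443.81

$443.81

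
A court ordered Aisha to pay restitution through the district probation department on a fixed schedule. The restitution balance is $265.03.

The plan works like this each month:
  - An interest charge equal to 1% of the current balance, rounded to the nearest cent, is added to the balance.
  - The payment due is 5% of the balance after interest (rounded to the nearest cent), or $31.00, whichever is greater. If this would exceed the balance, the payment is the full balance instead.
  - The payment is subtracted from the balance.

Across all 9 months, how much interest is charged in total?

$13.41

Month 1: $265.03 +$2.65 interest = $267.68; pay $31.00 → $236.68
Month 2: $236.68 +$2.37 interest = $239.05; pay $31.00 → $208.05
Month 3: $208.05 +$2.08 interest = $210.13; pay $31.00 → $179.13
Month 4: $179.13 +$1.79 interest = $180.92; pay $31.00 → $149.92
Month 5: $149.92 +$1.50 interest = $151.42; pay $31.00 → $120.42
Month 6: $120.42 +$1.20 interest = $121.62; pay $31.00 → $90.62
Month 7: $90.62 +$0.91 interest = $91.53; pay $31.00 → $60.53
Month 8: $60.53 +$0.61 interest = $61.14; pay $31.00 → $30.14
Month 9: $30.14 +$0.30 interest = $30.44; pay $30.44 → $0.00
Total interest: $2.65 + $2.37 + $2.08 + $1.79 + $1.50 + $1.20 + $0.91 + $0.61 + $0.30 = $13.41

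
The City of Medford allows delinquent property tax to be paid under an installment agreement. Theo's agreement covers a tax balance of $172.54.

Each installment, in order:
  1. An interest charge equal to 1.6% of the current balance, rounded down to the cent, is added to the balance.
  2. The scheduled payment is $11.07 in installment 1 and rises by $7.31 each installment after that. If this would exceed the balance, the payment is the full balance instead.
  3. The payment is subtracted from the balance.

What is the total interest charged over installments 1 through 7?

Installment 1: $172.54 +$2.76 interest = $175.30; pay $11.07 → $164.23
Installment 2: $164.23 +$2.62 interest = $166.85; pay $18.38 → $148.47
Installment 3: $148.47 +$2.37 interest = $150.84; pay $25.69 → $125.15
Installment 4: $125.15 +$2.00 interest = $127.15; pay $33.00 → $94.15
Installment 5: $94.15 +$1.50 interest = $95.65; pay $40.31 → $55.34
Installment 6: $55.34 +$0.88 interest = $56.22; pay $47.62 → $8.60
Installment 7: $8.60 +$0.13 interest = $8.73; pay $8.73 → $0.00
Total interest: $2.76 + $2.62 + $2.37 + $2.00 + $1.50 + $0.88 + $0.13 = $12.26

$12.26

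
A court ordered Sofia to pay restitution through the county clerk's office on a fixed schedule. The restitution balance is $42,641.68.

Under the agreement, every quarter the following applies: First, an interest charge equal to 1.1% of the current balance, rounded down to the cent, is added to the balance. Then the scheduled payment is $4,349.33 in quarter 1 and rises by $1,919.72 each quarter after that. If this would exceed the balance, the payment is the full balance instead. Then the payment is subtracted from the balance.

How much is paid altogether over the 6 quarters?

# | Opening | Interest | Payment | End bal
1 | $42,641.68 | $469.05 | $4,349.33 | $38,761.40
2 | $38,761.40 | $426.37 | $6,269.05 | $32,918.72
3 | $32,918.72 | $362.10 | $8,188.77 | $25,092.05
4 | $25,092.05 | $276.01 | $10,108.49 | $15,259.57
5 | $15,259.57 | $167.85 | $12,028.21 | $3,399.21
6 | $3,399.21 | $37.39 | $3,436.60 | $0.00
Total paid: $44,380.45

$44,380.45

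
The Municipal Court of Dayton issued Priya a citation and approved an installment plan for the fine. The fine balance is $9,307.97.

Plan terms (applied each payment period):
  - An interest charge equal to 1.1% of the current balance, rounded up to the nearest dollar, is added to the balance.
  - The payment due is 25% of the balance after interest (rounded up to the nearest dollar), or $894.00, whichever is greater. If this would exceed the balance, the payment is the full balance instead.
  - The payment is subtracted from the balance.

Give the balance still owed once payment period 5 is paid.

Payment period 1: $9,307.97 +$103.00 interest = $9,410.97; pay $2,353.00 → $7,057.97
Payment period 2: $7,057.97 +$78.00 interest = $7,135.97; pay $1,784.00 → $5,351.97
Payment period 3: $5,351.97 +$59.00 interest = $5,410.97; pay $1,353.00 → $4,057.97
Payment period 4: $4,057.97 +$45.00 interest = $4,102.97; pay $1,026.00 → $3,076.97
Payment period 5: $3,076.97 +$34.00 interest = $3,110.97; pay $894.00 → $2,216.97

$2,216.97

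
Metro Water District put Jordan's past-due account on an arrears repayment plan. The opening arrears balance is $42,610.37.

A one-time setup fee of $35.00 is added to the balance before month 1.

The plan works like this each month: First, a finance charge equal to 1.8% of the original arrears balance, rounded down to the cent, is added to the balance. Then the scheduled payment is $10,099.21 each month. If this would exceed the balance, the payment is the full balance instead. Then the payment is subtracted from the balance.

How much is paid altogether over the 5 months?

Month 1: opening $42,645.37; interest $766.98 → $43,412.35; payment $10,099.21; balance $33,313.14
Month 2: opening $33,313.14; interest $766.98 → $34,080.12; payment $10,099.21; balance $23,980.91
Month 3: opening $23,980.91; interest $766.98 → $24,747.89; payment $10,099.21; balance $14,648.68
Month 4: opening $14,648.68; interest $766.98 → $15,415.66; payment $10,099.21; balance $5,316.45
Month 5: opening $5,316.45; interest $766.98 → $6,083.43; payment $6,083.43; balance $0.00
Total paid: $46,480.27

$46,480.27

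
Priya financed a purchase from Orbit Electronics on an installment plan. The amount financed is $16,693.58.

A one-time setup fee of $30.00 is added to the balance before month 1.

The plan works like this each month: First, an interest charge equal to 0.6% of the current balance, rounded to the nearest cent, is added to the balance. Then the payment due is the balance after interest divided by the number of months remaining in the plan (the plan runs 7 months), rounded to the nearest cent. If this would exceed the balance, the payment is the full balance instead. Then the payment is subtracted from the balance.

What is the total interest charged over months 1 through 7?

$406.22

# | Opening | Interest | Payment | End bal
1 | $16,723.58 | $100.34 | $2,403.42 | $14,420.50
2 | $14,420.50 | $86.52 | $2,417.84 | $12,089.18
3 | $12,089.18 | $72.54 | $2,432.34 | $9,729.38
4 | $9,729.38 | $58.38 | $2,446.94 | $7,340.82
5 | $7,340.82 | $44.04 | $2,461.62 | $4,923.24
6 | $4,923.24 | $29.54 | $2,476.39 | $2,476.39
7 | $2,476.39 | $14.86 | $2,491.25 | $0.00
Total interest: $100.34 + $86.52 + $72.54 + $58.38 + $44.04 + $29.54 + $14.86 = $406.22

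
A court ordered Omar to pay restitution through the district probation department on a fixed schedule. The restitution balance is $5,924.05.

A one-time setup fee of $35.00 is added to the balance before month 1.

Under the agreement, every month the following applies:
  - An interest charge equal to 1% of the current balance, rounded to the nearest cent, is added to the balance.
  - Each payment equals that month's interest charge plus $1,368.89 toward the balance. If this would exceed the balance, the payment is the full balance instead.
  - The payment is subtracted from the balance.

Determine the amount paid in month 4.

$1,387.41

Month 1: opening $5,959.05; interest $59.59 → $6,018.64; payment $1,428.48; balance $4,590.16
Month 2: opening $4,590.16; interest $45.90 → $4,636.06; payment $1,414.79; balance $3,221.27
Month 3: opening $3,221.27; interest $32.21 → $3,253.48; payment $1,401.10; balance $1,852.38
Month 4: opening $1,852.38; interest $18.52 → $1,870.90; payment $1,387.41; balance $483.49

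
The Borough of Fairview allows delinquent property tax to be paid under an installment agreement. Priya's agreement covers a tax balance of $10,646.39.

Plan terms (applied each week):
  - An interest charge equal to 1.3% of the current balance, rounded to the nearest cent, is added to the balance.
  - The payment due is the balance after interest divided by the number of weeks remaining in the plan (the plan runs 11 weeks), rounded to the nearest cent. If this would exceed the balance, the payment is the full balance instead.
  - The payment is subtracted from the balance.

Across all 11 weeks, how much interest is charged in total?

Week 1: $10,646.39 +$138.40 interest = $10,784.79; pay $980.44 → $9,804.35
Week 2: $9,804.35 +$127.46 interest = $9,931.81; pay $993.18 → $8,938.63
Week 3: $8,938.63 +$116.20 interest = $9,054.83; pay $1,006.09 → $8,048.74
Week 4: $8,048.74 +$104.63 interest = $8,153.37; pay $1,019.17 → $7,134.20
Week 5: $7,134.20 +$92.74 interest = $7,226.94; pay $1,032.42 → $6,194.52
Week 6: $6,194.52 +$80.53 interest = $6,275.05; pay $1,045.84 → $5,229.21
Week 7: $5,229.21 +$67.98 interest = $5,297.19; pay $1,059.44 → $4,237.75
Week 8: $4,237.75 +$55.09 interest = $4,292.84; pay $1,073.21 → $3,219.63
Week 9: $3,219.63 +$41.86 interest = $3,261.49; pay $1,087.16 → $2,174.33
Week 10: $2,174.33 +$28.27 interest = $2,202.60; pay $1,101.30 → $1,101.30
Week 11: $1,101.30 +$14.32 interest = $1,115.62; pay $1,115.62 → $0.00
Total interest: $138.40 + $127.46 + $116.20 + $104.63 + $92.74 + $80.53 + $67.98 + $55.09 + $41.86 + $28.27 + $14.32 = $867.48

$867.48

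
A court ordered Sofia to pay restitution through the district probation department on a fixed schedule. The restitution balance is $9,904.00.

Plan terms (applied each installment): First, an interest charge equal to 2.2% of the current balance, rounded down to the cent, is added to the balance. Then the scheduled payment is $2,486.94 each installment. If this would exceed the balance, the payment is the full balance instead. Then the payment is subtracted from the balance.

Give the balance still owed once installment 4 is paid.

Installment 1: $9,904.00 +$217.88 interest = $10,121.88; pay $2,486.94 → $7,634.94
Installment 2: $7,634.94 +$167.96 interest = $7,802.90; pay $2,486.94 → $5,315.96
Installment 3: $5,315.96 +$116.95 interest = $5,432.91; pay $2,486.94 → $2,945.97
Installment 4: $2,945.97 +$64.81 interest = $3,010.78; pay $2,486.94 → $523.84

$523.84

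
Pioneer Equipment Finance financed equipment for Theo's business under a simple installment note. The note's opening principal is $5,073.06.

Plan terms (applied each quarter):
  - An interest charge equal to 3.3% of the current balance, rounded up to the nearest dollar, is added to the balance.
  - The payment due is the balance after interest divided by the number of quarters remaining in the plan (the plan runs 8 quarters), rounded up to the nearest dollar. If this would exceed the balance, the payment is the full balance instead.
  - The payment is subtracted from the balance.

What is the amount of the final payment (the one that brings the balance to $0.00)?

# | Opening | Interest | Payment | End bal
1 | $5,073.06 | $168.00 | $656.00 | $4,585.06
2 | $4,585.06 | $152.00 | $677.00 | $4,060.06
3 | $4,060.06 | $134.00 | $700.00 | $3,494.06
4 | $3,494.06 | $116.00 | $723.00 | $2,887.06
5 | $2,887.06 | $96.00 | $746.00 | $2,237.06
6 | $2,237.06 | $74.00 | $771.00 | $1,540.06
7 | $1,540.06 | $51.00 | $796.00 | $795.06
8 | $795.06 | $27.00 | $822.06 | $0.00

$822.06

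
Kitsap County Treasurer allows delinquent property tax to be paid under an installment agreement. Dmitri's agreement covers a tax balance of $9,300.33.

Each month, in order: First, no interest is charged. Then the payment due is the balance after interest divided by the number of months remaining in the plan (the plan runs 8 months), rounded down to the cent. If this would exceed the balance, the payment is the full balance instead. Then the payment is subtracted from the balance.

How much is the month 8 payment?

$1,162.55

# | Opening | Payment | End bal
1 | $9,300.33 | $1,162.54 | $8,137.79
2 | $8,137.79 | $1,162.54 | $6,975.25
3 | $6,975.25 | $1,162.54 | $5,812.71
4 | $5,812.71 | $1,162.54 | $4,650.17
5 | $4,650.17 | $1,162.54 | $3,487.63
6 | $3,487.63 | $1,162.54 | $2,325.09
7 | $2,325.09 | $1,162.54 | $1,162.55
8 | $1,162.55 | $1,162.55 | $0.00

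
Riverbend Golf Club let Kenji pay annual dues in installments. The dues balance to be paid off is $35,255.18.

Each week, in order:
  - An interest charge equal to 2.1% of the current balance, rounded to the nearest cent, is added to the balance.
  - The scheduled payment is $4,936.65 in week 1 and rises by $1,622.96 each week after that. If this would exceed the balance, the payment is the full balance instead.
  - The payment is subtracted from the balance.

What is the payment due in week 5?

$8,228.28

Week 1: opening $35,255.18; interest $740.36 → $35,995.54; payment $4,936.65; balance $31,058.89
Week 2: opening $31,058.89; interest $652.24 → $31,711.13; payment $6,559.61; balance $25,151.52
Week 3: opening $25,151.52; interest $528.18 → $25,679.70; payment $8,182.57; balance $17,497.13
Week 4: opening $17,497.13; interest $367.44 → $17,864.57; payment $9,805.53; balance $8,059.04
Week 5: opening $8,059.04; interest $169.24 → $8,228.28; payment $8,228.28; balance $0.00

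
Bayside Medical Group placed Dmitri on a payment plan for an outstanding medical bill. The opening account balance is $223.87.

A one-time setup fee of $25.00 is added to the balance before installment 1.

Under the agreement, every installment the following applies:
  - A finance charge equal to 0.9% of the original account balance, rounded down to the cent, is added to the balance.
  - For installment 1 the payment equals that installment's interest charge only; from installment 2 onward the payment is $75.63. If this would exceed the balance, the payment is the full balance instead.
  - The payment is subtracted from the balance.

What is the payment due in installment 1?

Installment 1: opening $248.87; interest $2.01 → $250.88; payment $2.01; balance $248.87

$2.01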